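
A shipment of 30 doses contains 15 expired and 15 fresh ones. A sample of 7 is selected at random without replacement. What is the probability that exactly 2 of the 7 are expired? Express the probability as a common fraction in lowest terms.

539/3480

There are C(30,7) = 2035800 ways to choose 7 from 30.
Selections with exactly 2 expired: choose 2 of the 15 expired and 5 of the 15 fresh, C(15,2)·C(15,5) = 105·3003 = 315315.
Probability = 315315/2035800 = 539/3480.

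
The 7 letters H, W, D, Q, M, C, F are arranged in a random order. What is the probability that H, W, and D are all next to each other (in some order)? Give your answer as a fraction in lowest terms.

1/7

There are 7! = 5040 arrangements.
Treat the three as one block: 5! placements × 3! orders within the block = 120·6 = 720.
Probability = 720/5040 = 1/7.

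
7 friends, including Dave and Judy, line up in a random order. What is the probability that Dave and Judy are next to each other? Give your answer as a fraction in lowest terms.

2/7

There are 7! = 5040 arrangements.
Treat Dave and Judy as a block: 6! arrangements of the blocks × 2 orders within the block = 2·720 = 1440.
Probability = 1440/5040 = 2/7.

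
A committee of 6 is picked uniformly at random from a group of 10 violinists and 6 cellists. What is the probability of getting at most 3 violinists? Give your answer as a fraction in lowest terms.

56/143

Total selections: C(16,6) = 8008.
Count the complement (more than 3 violinists): C(10,4)·C(6,2) + C(10,5)·C(6,1) + C(10,6)·C(6,0) = 3150 + 1512 + 210 = 4872.
Probability = 1 − 4872/8008 = 3136/8008 = 56/143.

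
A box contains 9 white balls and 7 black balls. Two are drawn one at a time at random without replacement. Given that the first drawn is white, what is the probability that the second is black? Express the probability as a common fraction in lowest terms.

7/15

After removing one white, 15 remain: 8 white and 7 black.
So the probability the next is black is 7/15.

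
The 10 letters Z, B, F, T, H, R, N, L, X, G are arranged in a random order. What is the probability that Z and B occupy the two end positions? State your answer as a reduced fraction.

1/45

There are 10! = 3628800 arrangements.
Place Z and B at the ends in 2 ways, arrange the remaining 8 in 8! = 40320 ways: 2·40320 = 80640.
Probability = 80640/3628800 = 1/45.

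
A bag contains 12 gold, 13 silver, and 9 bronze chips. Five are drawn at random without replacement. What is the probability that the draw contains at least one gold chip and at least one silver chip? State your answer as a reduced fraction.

77233/92752

There are C(34,5) = 278256 possible draws.
By inclusion-exclusion on the complements, draws missing all gold or all silver: C(22,5) + C(21,5) − C(9,5) = 26334 + 20349 − 126 = 46557.
So draws with at least one of each: 278256 − 46557 = 231699, probability 231699/278256 = 77233/92752.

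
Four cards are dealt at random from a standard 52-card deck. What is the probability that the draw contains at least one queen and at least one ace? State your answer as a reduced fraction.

There are C(52,4) = 270725 possible draws.
By inclusion-exclusion on the complements, draws missing all queens or all aces: C(48,4) + C(48,4) − C(44,4) = 194580 + 194580 − 135751 = 253409.
So draws with at least one of each: 270725 − 253409 = 17316, probability 17316/270725 = 1332/20825.

1332/20825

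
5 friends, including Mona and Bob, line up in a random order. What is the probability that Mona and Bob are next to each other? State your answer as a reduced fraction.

There are 5! = 120 arrangements.
Treat Mona and Bob as a block: 4! arrangements of the blocks × 2 orders within the block = 2·24 = 48.
Probability = 48/120 = 2/5.

2/5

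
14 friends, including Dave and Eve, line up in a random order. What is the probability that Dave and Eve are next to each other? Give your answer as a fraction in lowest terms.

1/7

There are 14! = 87178291200 arrangements.
Treat Dave and Eve as a block: 13! arrangements of the blocks × 2 orders within the block = 2·6227020800 = 12454041600.
Probability = 12454041600/87178291200 = 1/7.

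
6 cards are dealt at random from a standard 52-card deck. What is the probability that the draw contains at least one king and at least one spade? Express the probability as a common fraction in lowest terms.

There are C(52,6) = 20358520 possible draws.
By inclusion-exclusion on the complements, draws missing all kings or all spades: C(48,6) + C(39,6) − C(36,6) = 12271512 + 3262623 − 1947792 = 13586343.
So draws with at least one of each: 20358520 − 13586343 = 6772177, probability 6772177/20358520.

6772177/20358520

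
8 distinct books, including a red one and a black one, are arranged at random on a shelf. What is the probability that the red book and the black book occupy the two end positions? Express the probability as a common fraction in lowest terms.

1/28

There are 8! = 40320 arrangements.
Place the red book and the black book at the ends in 2 ways, arrange the remaining 6 in 6! = 720 ways: 2·720 = 1440.
Probability = 1440/40320 = 1/28.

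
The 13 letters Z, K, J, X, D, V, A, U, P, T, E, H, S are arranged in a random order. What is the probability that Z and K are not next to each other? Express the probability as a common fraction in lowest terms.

There are 13! = 6227020800 arrangements.
Arrangements with Z and K adjacent: 2·12! = 958003200.
So not adjacent: 6227020800 − 958003200 = 5269017600, probability 5269017600/6227020800 = 11/13.

11/13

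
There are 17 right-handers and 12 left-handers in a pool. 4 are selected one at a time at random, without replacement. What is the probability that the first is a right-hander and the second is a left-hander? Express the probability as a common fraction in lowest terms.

Multiply the conditional probabilities at each draw: 17/29 · 12/28 = 204/812 = 51/203.

51/203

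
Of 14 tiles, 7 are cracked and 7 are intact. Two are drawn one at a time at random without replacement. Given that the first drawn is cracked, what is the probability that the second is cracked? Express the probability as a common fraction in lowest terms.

6/13

After removing one cracked, 13 remain: 6 cracked and 7 intact.
So the probability the next is cracked is 6/13.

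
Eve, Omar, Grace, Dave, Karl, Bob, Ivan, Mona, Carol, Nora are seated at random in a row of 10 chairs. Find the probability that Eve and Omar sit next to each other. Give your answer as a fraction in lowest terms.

There are 10! = 3628800 arrangements.
Treat Eve and Omar as a block: 9! arrangements of the blocks × 2 orders within the block = 2·362880 = 725760.
Probability = 725760/3628800 = 1/5.

1/5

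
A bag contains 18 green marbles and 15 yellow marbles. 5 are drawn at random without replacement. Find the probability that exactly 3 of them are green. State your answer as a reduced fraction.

3570/9889

The sample space is all 5-subsets of the 33: C(33,5) = 237336.
Selections with exactly 3 green: choose 3 of the 18 green and 2 of the 15 yellow, C(18,3)·C(15,2) = 816·105 = 85680.
Probability = 85680/237336 = 3570/9889.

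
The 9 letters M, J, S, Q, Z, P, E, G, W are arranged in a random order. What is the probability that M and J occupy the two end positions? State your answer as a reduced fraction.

There are 9! = 362880 arrangements.
Place M and J at the ends in 2 ways, arrange the remaining 7 in 7! = 5040 ways: 2·5040 = 10080.
Probability = 10080/362880 = 1/36.

1/36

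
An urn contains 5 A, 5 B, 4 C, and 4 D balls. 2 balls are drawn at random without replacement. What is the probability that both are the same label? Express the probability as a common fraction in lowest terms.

32/153

There are C(18,2) = 153 ways to draw 2 balls.
All same label: C(5,2) + C(5,2) + C(4,2) + C(4,2) = 10 + 10 + 6 + 6 = 32.
Probability = 32/153.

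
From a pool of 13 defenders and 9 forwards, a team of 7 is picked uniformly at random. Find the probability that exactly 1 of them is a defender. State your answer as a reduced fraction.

The sample space is all 7-subsets of the 22: C(22,7) = 170544.
Selections with exactly 1 defender: choose 1 of the 13 defenders and 6 of the 9 forwards, C(13,1)·C(9,6) = 13·84 = 1092.
Probability = 1092/170544 = 91/14212.

91/14212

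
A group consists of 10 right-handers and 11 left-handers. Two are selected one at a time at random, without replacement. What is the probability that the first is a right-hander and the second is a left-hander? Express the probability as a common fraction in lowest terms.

Multiply the conditional probabilities at each draw: 10/21 · 11/20 = 110/420 = 11/42.

11/42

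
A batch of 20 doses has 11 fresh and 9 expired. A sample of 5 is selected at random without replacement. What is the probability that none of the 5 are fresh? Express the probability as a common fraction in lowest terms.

There are C(20,5) = 15504 possible selections.
Selections with no fresh (all expired): C(9,5) = 126.
Probability = 126/15504 = 21/2584.

21/2584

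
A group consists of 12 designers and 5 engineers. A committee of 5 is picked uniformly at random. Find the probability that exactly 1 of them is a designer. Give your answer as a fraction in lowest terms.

Total number of selections: C(17,5) = 6188.
Selections with exactly 1 designer: choose 1 of the 12 designers and 4 of the 5 engineers, C(12,1)·C(5,4) = 12·5 = 60.
Probability = 60/6188 = 15/1547.

15/1547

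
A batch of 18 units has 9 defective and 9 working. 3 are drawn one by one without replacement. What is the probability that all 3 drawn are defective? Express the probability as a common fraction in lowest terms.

7/68

Multiply the conditional probabilities at each draw: 9/18 · 8/17 · 7/16 = 504/4896 = 7/68.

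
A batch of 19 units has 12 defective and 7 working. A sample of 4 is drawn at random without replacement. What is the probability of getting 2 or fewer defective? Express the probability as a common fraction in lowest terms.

1841/3876

There are C(19,4) = 3876 ways to choose the 4.
Count the complement (more than 2 defective): C(12,3)·C(7,1) + C(12,4)·C(7,0) = 1540 + 495 = 2035.
Probability = 1 − 2035/3876 = 1841/3876.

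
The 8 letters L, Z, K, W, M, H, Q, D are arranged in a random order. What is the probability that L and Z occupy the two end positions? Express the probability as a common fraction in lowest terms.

1/28

There are 8! = 40320 arrangements.
Place L and Z at the ends in 2 ways, arrange the remaining 6 in 6! = 720 ways: 2·720 = 1440.
Probability = 1440/40320 = 1/28.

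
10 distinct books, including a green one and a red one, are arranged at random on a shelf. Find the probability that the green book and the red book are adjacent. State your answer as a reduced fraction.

There are 10! = 3628800 arrangements.
Treat the green book and the red book as a block: 9! arrangements of the blocks × 2 orders within the block = 2·362880 = 725760.
Probability = 725760/3628800 = 1/5.

1/5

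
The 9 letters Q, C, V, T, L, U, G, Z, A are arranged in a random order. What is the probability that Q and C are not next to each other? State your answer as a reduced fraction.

7/9

There are 9! = 362880 arrangements.
Arrangements with Q and C adjacent: 2·8! = 80640.
So not adjacent: 362880 − 80640 = 282240, probability 282240/362880 = 7/9.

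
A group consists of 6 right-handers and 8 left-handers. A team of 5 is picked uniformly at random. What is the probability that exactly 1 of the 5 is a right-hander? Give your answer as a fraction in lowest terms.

There are C(14,5) = 2002 ways to choose 5 from 14.
Selections with exactly 1 right-hander: choose 1 of the 6 right-handers and 4 of the 8 left-handers, C(6,1)·C(8,4) = 6·70 = 420.
Probability = 420/2002 = 30/143.

30/143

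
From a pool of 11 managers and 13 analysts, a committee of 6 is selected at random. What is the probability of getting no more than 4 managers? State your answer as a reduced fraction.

There are C(24,6) = 134596 ways to choose the 6.
Favorable selections (no more than 4 managers): C(11,0)·C(13,6) + C(11,1)·C(13,5) + C(11,2)·C(13,4) + C(11,3)·C(13,3) + C(11,4)·C(13,2) = 1716 + 14157 + 39325 + 47190 + 25740 = 128128.
Probability = 128128/134596 = 416/437.

416/437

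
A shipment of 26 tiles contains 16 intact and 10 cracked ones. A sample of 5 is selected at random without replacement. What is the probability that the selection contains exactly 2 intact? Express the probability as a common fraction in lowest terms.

720/3289

Total number of selections: C(26,5) = 65780.
Selections with exactly 2 intact: choose 2 of the 16 intact and 3 of the 10 cracked, C(16,2)·C(10,3) = 120·120 = 14400.
Probability = 14400/65780 = 720/3289.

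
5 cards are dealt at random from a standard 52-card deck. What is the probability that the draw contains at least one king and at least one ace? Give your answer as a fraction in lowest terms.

There are C(52,5) = 2598960 possible draws.
By inclusion-exclusion on the complements, draws missing all kings or all aces: C(48,5) + C(48,5) − C(44,5) = 1712304 + 1712304 − 1086008 = 2338600.
So draws with at least one of each: 2598960 − 2338600 = 260360, probability 260360/2598960 = 6509/64974.

6509/64974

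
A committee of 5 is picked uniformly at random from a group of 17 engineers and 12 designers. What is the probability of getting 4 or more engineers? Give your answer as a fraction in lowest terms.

Total selections: C(29,5) = 118755.
Favorable selections (4 or more engineers): C(17,4)·C(12,1) + C(17,5)·C(12,0) = 28560 + 6188 = 34748.
Probability = 34748/118755 = 4964/16965.

4964/16965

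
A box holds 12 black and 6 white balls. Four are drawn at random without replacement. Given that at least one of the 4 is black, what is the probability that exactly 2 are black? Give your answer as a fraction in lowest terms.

66/203

Work in counts. Selections with at least one black: C(18,4) − C(6,4) = 3060 − 15 = 3045.
Of those, selections where exactly 2 are black: C(12,2)·C(6,2) = 66·15 = 990.
Conditional probability = 990/3045 = 66/203.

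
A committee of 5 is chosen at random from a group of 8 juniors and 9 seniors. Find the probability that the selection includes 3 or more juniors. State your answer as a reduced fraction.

193/442

There are C(17,5) = 6188 ways to choose the 5.
Favorable selections (3 or more juniors): C(8,3)·C(9,2) + C(8,4)·C(9,1) + C(8,5)·C(9,0) = 2016 + 630 + 56 = 2702.
Probability = 2702/6188 = 193/442.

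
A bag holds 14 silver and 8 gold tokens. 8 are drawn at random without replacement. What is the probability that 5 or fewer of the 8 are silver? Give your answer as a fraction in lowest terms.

2073/3230

There are C(22,8) = 319770 ways to choose the 8.
Count the complement (more than 5 silver): C(14,6)·C(8,2) + C(14,7)·C(8,1) + C(14,8)·C(8,0) = 84084 + 27456 + 3003 = 114543.
Probability = 1 − 114543/319770 = 205227/319770 = 2073/3230.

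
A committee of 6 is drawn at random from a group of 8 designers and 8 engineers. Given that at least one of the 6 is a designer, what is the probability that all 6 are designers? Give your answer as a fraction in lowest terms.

Work in counts. Selections with at least one designer: C(16,6) − C(8,6) = 8008 − 28 = 7980.
Of those, selections where all 6 are designers: C(8,6) = 28.
Conditional probability = 28/7980 = 1/285.

1/285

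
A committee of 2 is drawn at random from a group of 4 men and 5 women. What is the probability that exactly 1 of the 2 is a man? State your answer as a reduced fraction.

5/9

Total number of selections: C(9,2) = 36.
Selections with exactly 1 man: choose 1 of the 4 men and 1 of the 5 women, C(4,1)·C(5,1) = 4·5 = 20.
Probability = 20/36 = 5/9.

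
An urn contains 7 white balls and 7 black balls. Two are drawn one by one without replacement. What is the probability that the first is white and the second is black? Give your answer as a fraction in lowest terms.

7/26

Multiply the conditional probabilities at each draw: 7/14 · 7/13 = 49/182 = 7/26.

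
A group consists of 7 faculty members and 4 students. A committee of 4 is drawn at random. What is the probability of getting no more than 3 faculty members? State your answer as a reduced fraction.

59/66

Total selections: C(11,4) = 330.
The complement is exactly 4 faculty members: C(7,4)·C(4,0) = 35.
Probability = 1 − 35/330 = 295/330 = 59/66.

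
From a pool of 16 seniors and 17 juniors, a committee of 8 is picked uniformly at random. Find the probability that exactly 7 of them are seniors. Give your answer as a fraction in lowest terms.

340/24273

The sample space is all 8-subsets of the 33: C(33,8) = 13884156.
Selections with exactly 7 seniors: choose 7 of the 16 seniors and 1 of the 17 juniors, C(16,7)·C(17,1) = 11440·17 = 194480.
Probability = 194480/13884156 = 340/24273.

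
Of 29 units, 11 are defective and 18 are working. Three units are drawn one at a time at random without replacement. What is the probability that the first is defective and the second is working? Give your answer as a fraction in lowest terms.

Multiply the conditional probabilities at each draw: 11/29 · 18/28 = 198/812 = 99/406.

99/406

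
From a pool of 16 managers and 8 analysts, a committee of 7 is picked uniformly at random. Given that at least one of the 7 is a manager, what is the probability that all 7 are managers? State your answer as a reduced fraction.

715/21631

Work in counts. Selections with at least one manager: C(24,7) − C(8,7) = 346104 − 8 = 346096.
Of those, selections where all 7 are managers: C(16,7) = 11440.
Conditional probability = 11440/346096 = 715/21631.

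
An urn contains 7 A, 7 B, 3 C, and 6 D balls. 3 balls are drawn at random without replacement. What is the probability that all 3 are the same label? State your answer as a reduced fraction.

There are C(23,3) = 1771 ways to draw 3 balls.
All same label: C(7,3) + C(7,3) + C(3,3) + C(6,3) = 35 + 35 + 1 + 20 = 91.
Probability = 91/1771 = 13/253.

13/253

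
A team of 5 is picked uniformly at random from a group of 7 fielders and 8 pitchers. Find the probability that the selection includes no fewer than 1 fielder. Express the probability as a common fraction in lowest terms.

Total selections: C(15,5) = 3003.
The complement is all 5 are pitchers: C(8,5) = 56.
Probability = 1 − 56/3003 = 2947/3003 = 421/429.

421/429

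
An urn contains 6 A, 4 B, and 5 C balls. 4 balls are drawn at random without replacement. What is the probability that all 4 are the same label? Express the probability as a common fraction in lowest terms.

1/65

There are C(15,4) = 1365 ways to draw 4 balls.
All same label: C(6,4) + C(4,4) + C(5,4) = 15 + 1 + 5 = 21.
Probability = 21/1365 = 1/65.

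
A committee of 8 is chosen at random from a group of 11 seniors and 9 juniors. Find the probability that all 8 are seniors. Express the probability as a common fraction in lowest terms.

11/8398

There are C(20,8) = 125970 possible selections.
Selections with all seniors: C(11,8) = 165.
Probability = 165/125970 = 11/8398.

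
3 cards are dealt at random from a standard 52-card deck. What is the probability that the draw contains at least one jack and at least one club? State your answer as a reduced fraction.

There are C(52,3) = 22100 possible draws.
By inclusion-exclusion on the complements, draws missing all jacks or all clubs: C(48,3) + C(39,3) − C(36,3) = 17296 + 9139 − 7140 = 19295.
So draws with at least one of each: 22100 − 19295 = 2805, probability 2805/22100 = 33/260.

33/260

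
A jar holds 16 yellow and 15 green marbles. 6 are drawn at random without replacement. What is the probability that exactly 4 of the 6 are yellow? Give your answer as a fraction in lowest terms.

700/2697

There are C(31,6) = 736281 ways to choose 6 from 31.
Selections with exactly 4 yellow: choose 4 of the 16 yellow and 2 of the 15 green, C(16,4)·C(15,2) = 1820·105 = 191100.
Probability = 191100/736281 = 700/2697.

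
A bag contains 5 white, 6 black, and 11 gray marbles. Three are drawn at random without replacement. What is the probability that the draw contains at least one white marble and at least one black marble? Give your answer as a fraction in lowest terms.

93/308

There are C(22,3) = 1540 possible draws.
By inclusion-exclusion on the complements, draws missing all white or all black: C(17,3) + C(16,3) − C(11,3) = 680 + 560 − 165 = 1075.
So draws with at least one of each: 1540 − 1075 = 465, probability 465/1540 = 93/308.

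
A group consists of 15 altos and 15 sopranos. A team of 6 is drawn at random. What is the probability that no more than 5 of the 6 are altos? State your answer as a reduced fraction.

There are C(30,6) = 593775 ways to choose the 6.
The complement is exactly 6 altos: C(15,6)·C(15,0) = 5005.
Probability = 1 − 5005/593775 = 588770/593775 = 1294/1305.

1294/1305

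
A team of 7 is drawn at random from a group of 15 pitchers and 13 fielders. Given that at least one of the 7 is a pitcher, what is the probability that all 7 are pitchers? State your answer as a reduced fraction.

15/2756

Work in counts. Selections with at least one pitcher: C(28,7) − C(13,7) = 1184040 − 1716 = 1182324.
Of those, selections where all 7 are pitchers: C(15,7) = 6435.
Conditional probability = 6435/1182324 = 15/2756.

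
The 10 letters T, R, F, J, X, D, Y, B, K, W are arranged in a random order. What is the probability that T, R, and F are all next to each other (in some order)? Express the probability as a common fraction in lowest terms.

There are 10! = 3628800 arrangements.
Treat the three as one block: 8! placements × 3! orders within the block = 40320·6 = 241920.
Probability = 241920/3628800 = 1/15.

1/15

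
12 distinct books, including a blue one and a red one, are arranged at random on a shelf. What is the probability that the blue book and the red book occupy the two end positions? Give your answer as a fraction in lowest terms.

1/66

There are 12! = 479001600 arrangements.
Place the blue book and the red book at the ends in 2 ways, arrange the remaining 10 in 10! = 3628800 ways: 2·3628800 = 7257600.
Probability = 7257600/479001600 = 1/66.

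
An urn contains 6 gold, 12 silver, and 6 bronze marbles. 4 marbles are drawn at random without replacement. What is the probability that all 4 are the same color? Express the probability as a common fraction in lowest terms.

25/506

There are C(24,4) = 10626 ways to draw 4 marbles.
All same color: C(6,4) + C(12,4) + C(6,4) = 15 + 495 + 15 = 525.
Probability = 525/10626 = 25/506.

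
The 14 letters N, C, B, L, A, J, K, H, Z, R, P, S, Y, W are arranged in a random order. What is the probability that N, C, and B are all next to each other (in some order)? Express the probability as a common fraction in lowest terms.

There are 14! = 87178291200 arrangements.
Treat the three as one block: 12! placements × 3! orders within the block = 479001600·6 = 2874009600.
Probability = 2874009600/87178291200 = 3/91.

3/91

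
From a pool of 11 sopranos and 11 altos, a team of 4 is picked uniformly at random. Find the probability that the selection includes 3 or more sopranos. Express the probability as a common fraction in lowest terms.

39/133

There are C(22,4) = 7315 ways to choose the 4.
Favorable selections (3 or more sopranos): C(11,3)·C(11,1) + C(11,4)·C(11,0) = 1815 + 330 = 2145.
Probability = 2145/7315 = 39/133.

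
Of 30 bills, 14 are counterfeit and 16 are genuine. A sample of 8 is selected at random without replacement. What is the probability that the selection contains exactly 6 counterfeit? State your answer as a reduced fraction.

616/10005

Total number of selections: C(30,8) = 5852925.
Selections with exactly 6 counterfeit: choose 6 of the 14 counterfeit and 2 of the 16 genuine, C(14,6)·C(16,2) = 3003·120 = 360360.
Probability = 360360/5852925 = 616/10005.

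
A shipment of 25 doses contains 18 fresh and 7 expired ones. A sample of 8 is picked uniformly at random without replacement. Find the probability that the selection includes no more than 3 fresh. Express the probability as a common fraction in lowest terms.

Total selections: C(25,8) = 1081575.
Favorable selections (no more than 3 fresh): C(18,1)·C(7,7) + C(18,2)·C(7,6) + C(18,3)·C(7,5) = 18 + 1071 + 17136 = 18225.
Probability = 18225/1081575 = 81/4807.

81/4807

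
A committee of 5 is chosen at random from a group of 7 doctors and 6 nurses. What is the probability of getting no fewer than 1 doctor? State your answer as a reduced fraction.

Total selections: C(13,5) = 1287.
The complement is all 5 are nurses: C(6,5) = 6.
Probability = 1 − 6/1287 = 1281/1287 = 427/429.

427/429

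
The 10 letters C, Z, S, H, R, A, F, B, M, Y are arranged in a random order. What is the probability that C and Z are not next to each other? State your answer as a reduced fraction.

There are 10! = 3628800 arrangements.
Arrangements with C and Z adjacent: 2·9! = 725760.
So not adjacent: 3628800 − 725760 = 2903040, probability 2903040/3628800 = 4/5.

4/5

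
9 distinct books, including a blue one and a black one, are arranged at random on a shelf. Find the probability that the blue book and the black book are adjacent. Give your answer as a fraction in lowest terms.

2/9

There are 9! = 362880 arrangements.
Treat the blue book and the black book as a block: 8! arrangements of the blocks × 2 orders within the block = 2·40320 = 80640.
Probability = 80640/362880 = 2/9.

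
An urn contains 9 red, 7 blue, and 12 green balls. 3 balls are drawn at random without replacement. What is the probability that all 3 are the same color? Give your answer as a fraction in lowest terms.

There are C(28,3) = 3276 ways to draw 3 balls.
All same color: C(9,3) + C(7,3) + C(12,3) = 84 + 35 + 220 = 339.
Probability = 339/3276 = 113/1092.

113/1092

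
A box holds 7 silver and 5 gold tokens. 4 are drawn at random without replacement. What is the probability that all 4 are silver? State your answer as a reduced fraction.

There are C(12,4) = 495 possible selections.
Selections with all silver: C(7,4) = 35.
Probability = 35/495 = 7/99.

7/99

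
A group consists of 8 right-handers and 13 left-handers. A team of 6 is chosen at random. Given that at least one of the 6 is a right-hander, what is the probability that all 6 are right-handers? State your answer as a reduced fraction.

Work in counts. Selections with at least one right-hander: C(21,6) − C(13,6) = 54264 − 1716 = 52548.
Of those, selections where all 6 are right-handers: C(8,6) = 28.
Conditional probability = 28/52548 = 7/13137.

7/13137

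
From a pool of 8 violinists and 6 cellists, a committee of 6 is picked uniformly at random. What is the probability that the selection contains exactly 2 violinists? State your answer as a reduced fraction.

The sample space is all 6-subsets of the 14: C(14,6) = 3003.
Selections with exactly 2 violinists: choose 2 of the 8 violinists and 4 of the 6 cellists, C(8,2)·C(6,4) = 28·15 = 420.
Probability = 420/3003 = 20/143.

20/143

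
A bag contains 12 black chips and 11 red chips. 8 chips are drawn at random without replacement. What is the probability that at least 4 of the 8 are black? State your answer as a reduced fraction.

10729/14858

There are C(23,8) = 490314 ways to choose the 8.
Count the complement (fewer than 4 black): C(12,0)·C(11,8) + C(12,1)·C(11,7) + C(12,2)·C(11,6) + C(12,3)·C(11,5) = 165 + 3960 + 30492 + 101640 = 136257.
Probability = 1 − 136257/490314 = 354057/490314 = 10729/14858.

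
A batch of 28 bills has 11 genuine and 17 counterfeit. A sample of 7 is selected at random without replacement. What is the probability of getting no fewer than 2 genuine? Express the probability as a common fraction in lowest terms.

899/1035

Total selections: C(28,7) = 1184040.
Count the complement (fewer than 2 genuine): C(11,0)·C(17,7) + C(11,1)·C(17,6) = 19448 + 136136 = 155584.
Probability = 1 − 155584/1184040 = 1028456/1184040 = 899/1035.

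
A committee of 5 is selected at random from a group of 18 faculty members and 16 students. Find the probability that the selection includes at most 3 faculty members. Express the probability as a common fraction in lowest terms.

541/682

Total selections: C(34,5) = 278256.
Count the complement (more than 3 faculty members): C(18,4)·C(16,1) + C(18,5)·C(16,0) = 48960 + 8568 = 57528.
Probability = 1 − 57528/278256 = 220728/278256 = 541/682.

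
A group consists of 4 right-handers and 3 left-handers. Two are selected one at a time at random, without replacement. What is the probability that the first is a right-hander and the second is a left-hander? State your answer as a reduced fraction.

2/7

Multiply the conditional probabilities at each draw: 4/7 · 3/6 = 12/42 = 2/7.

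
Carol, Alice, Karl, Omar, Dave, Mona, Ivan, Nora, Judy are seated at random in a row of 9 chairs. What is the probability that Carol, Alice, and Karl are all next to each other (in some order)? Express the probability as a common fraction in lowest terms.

There are 9! = 362880 arrangements.
Treat the three as one block: 7! placements × 3! orders within the block = 5040·6 = 30240.
Probability = 30240/362880 = 1/12.

1/12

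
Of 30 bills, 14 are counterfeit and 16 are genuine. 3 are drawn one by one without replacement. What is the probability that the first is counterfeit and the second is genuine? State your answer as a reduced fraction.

Multiply the conditional probabilities at each draw: 14/30 · 16/29 = 224/870 = 112/435.

112/435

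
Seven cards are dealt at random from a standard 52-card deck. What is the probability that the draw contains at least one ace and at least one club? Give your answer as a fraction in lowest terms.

53122231/133784560

There are C(52,7) = 133784560 possible draws.
By inclusion-exclusion on the complements, draws missing all aces or all clubs: C(48,7) + C(39,7) − C(36,7) = 73629072 + 15380937 − 8347680 = 80662329.
So draws with at least one of each: 133784560 − 80662329 = 53122231, probability 53122231/133784560.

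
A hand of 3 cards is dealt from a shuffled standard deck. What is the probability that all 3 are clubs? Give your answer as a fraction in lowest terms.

There are C(52,3) = 22100 possible 3-card hands.
Hands that are all clubs: C(13,3) = 286.
Probability = 286/22100 = 11/850.

11/850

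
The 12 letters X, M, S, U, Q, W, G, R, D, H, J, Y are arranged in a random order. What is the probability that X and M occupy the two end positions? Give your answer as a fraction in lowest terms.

1/66

There are 12! = 479001600 arrangements.
Place X and M at the ends in 2 ways, arrange the remaining 10 in 10! = 3628800 ways: 2·3628800 = 7257600.
Probability = 7257600/479001600 = 1/66.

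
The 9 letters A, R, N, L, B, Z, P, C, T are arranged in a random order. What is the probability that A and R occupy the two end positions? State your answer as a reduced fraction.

1/36

There are 9! = 362880 arrangements.
Place A and R at the ends in 2 ways, arrange the remaining 7 in 7! = 5040 ways: 2·5040 = 10080.
Probability = 10080/362880 = 1/36.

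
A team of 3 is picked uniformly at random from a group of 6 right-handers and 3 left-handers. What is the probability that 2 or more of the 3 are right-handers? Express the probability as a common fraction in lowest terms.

65/84

Total selections: C(9,3) = 84.
Favorable selections (2 or more right-handers): C(6,2)·C(3,1) + C(6,3)·C(3,0) = 45 + 20 = 65.
Probability = 65/84.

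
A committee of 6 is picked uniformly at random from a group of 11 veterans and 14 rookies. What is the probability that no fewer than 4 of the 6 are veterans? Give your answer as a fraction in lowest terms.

There are C(25,6) = 177100 ways to choose the 6.
Favorable selections (no fewer than 4 veterans): C(11,4)·C(14,2) + C(11,5)·C(14,1) + C(11,6)·C(14,0) = 30030 + 6468 + 462 = 36960.
Probability = 36960/177100 = 24/115.

24/115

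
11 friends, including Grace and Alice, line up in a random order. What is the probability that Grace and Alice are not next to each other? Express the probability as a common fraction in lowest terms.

There are 11! = 39916800 arrangements.
Arrangements with Grace and Alice adjacent: 2·10! = 7257600.
So not adjacent: 39916800 − 7257600 = 32659200, probability 32659200/39916800 = 9/11.

9/11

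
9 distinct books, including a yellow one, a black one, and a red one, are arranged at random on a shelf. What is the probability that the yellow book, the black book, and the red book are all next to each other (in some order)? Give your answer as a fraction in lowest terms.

There are 9! = 362880 arrangements.
Treat the three as one block: 7! placements × 3! orders within the block = 5040·6 = 30240.
Probability = 30240/362880 = 1/12.

1/12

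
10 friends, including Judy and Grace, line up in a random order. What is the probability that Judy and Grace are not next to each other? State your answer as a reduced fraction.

There are 10! = 3628800 arrangements.
Arrangements with Judy and Grace adjacent: 2·9! = 725760.
So not adjacent: 3628800 − 725760 = 2903040, probability 2903040/3628800 = 4/5.

4/5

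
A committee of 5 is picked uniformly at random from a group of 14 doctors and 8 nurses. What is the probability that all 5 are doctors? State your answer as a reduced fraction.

There are C(22,5) = 26334 possible selections.
Selections with all doctors: C(14,5) = 2002.
Probability = 2002/26334 = 13/171.

13/171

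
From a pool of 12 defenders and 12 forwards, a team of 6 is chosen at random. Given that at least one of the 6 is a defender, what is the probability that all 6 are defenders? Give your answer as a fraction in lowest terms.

3/434

Work in counts. Selections with at least one defender: C(24,6) − C(12,6) = 134596 − 924 = 133672.
Of those, selections where all 6 are defenders: C(12,6) = 924.
Conditional probability = 924/133672 = 3/434.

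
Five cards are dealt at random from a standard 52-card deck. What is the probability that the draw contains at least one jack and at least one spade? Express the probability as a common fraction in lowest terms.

229297/866320

There are C(52,5) = 2598960 possible draws.
By inclusion-exclusion on the complements, draws missing all jacks or all spades: C(48,5) + C(39,5) − C(36,5) = 1712304 + 575757 − 376992 = 1911069.
So draws with at least one of each: 2598960 − 1911069 = 687891, probability 687891/2598960 = 229297/866320.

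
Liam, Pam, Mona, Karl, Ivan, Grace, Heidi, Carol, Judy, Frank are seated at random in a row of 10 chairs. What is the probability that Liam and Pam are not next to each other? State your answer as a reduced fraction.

There are 10! = 3628800 arrangements.
Arrangements with Liam and Pam adjacent: 2·9! = 725760.
So not adjacent: 3628800 − 725760 = 2903040, probability 2903040/3628800 = 4/5.

4/5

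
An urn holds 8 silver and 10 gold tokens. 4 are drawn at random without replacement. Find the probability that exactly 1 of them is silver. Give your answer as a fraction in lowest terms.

16/51

The sample space is all 4-subsets of the 18: C(18,4) = 3060.
Selections with exactly 1 silver: choose 1 of the 8 silver and 3 of the 10 gold, C(8,1)·C(10,3) = 8·120 = 960.
Probability = 960/3060 = 16/51.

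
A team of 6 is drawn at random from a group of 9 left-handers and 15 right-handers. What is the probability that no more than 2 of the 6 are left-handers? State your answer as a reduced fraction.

There are C(24,6) = 134596 ways to choose the 6.
Favorable selections (no more than 2 left-handers): C(9,0)·C(15,6) + C(9,1)·C(15,5) + C(9,2)·C(15,4) = 5005 + 27027 + 49140 = 81172.
Probability = 81172/134596 = 2899/4807.

2899/4807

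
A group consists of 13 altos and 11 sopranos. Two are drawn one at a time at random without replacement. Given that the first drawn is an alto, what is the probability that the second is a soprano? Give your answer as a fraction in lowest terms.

11/23

After removing one alto, 23 remain: 12 altos and 11 sopranos.
So the probability the next is a soprano is 11/23.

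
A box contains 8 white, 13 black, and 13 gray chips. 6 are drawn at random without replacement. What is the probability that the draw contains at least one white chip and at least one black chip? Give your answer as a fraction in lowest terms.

There are C(34,6) = 1344904 possible draws.
By inclusion-exclusion on the complements, draws missing all white or all black: C(26,6) + C(21,6) − C(13,6) = 230230 + 54264 − 1716 = 282778.
So draws with at least one of each: 1344904 − 282778 = 1062126, probability 1062126/1344904 = 31239/39556.

31239/39556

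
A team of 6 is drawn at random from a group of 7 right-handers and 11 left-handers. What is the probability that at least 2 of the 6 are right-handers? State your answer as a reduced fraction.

177/221

There are C(18,6) = 18564 ways to choose the 6.
Count the complement (fewer than 2 right-handers): C(7,0)·C(11,6) + C(7,1)·C(11,5) = 462 + 3234 = 3696.
Probability = 1 − 3696/18564 = 14868/18564 = 177/221.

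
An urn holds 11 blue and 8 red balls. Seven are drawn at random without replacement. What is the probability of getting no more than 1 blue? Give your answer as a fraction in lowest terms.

There are C(19,7) = 50388 ways to choose the 7.
Favorable selections (no more than 1 blue): C(11,0)·C(8,7) + C(11,1)·C(8,6) = 8 + 308 = 316.
Probability = 316/50388 = 79/12597.

79/12597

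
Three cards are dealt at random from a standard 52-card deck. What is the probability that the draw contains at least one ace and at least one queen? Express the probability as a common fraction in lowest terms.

188/5525

There are C(52,3) = 22100 possible draws.
By inclusion-exclusion on the complements, draws missing all aces or all queens: C(48,3) + C(48,3) − C(44,3) = 17296 + 17296 − 13244 = 21348.
So draws with at least one of each: 22100 − 21348 = 752, probability 752/22100 = 188/5525.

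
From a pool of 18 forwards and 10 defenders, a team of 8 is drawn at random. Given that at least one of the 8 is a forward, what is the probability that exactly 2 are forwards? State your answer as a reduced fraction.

357/34534

Work in counts. Selections with at least one forward: C(28,8) − C(10,8) = 3108105 − 45 = 3108060.
Of those, selections where exactly 2 are forwards: C(18,2)·C(10,6) = 153·210 = 32130.
Conditional probability = 32130/3108060 = 357/34534.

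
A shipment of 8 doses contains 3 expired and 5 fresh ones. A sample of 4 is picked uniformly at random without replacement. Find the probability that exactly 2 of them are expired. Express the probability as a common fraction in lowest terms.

Total number of selections: C(8,4) = 70.
Selections with exactly 2 expired: choose 2 of the 3 expired and 2 of the 5 fresh, C(3,2)·C(5,2) = 3·10 = 30.
Probability = 30/70 = 3/7.

3/7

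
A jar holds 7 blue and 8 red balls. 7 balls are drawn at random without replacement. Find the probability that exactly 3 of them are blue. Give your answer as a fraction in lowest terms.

490/1287

There are C(15,7) = 6435 ways to choose 7 from 15.
Selections with exactly 3 blue: choose 3 of the 7 blue and 4 of the 8 red, C(7,3)·C(8,4) = 35·70 = 2450.
Probability = 2450/6435 = 490/1287.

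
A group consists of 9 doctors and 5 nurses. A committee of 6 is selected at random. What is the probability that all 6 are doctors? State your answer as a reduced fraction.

There are C(14,6) = 3003 possible selections.
Selections with all doctors: C(9,6) = 84.
Probability = 84/3003 = 4/143.

4/143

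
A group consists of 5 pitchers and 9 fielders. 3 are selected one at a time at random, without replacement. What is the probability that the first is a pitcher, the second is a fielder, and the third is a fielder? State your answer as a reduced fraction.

15/91

Multiply the conditional probabilities at each draw: 5/14 · 9/13 · 8/12 = 360/2184 = 15/91.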